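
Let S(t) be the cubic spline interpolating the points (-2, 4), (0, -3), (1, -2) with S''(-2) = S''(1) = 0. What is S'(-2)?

-5

Let m_i = S''(x_i). Step sizes h_i = 2, 1; slopes of the chords Δ_i = (y_(i+1) - y_i)/h_i = -7/2, 1.
  2·m_0 + 6·m_1 + 1·m_2 = 6(Δ_1 - Δ_0) = 27
Natural end conditions: m_0 = m_2 = 0.
Forward elimination and back-substitution give m_0 = 0, m_1 = 9/2, m_2 = 0.
On [-2, 0], S'(t) = b_0 + 2c_0·(t + 2) + 3d_0·(t + 2)² with b_0 = Δ_0 - h_0(2m_0 + m_1)/6 = -5, c_0 = m_0/2 = 0, d_0 = (m_1 - m_0)/(6h_0) = 3/8. So S'(-2) = -5.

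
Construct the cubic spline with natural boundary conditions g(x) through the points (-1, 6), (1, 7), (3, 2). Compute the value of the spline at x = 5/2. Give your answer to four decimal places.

Let m_i = g''(x_i). Step sizes h_i = 2, 2; slopes of the chords Δ_i = (y_(i+1) - y_i)/h_i = 1/2, -5/2.
  2·m_0 + 8·m_1 + 2·m_2 = 6(Δ_1 - Δ_0) = -18
Natural end conditions: m_0 = m_2 = 0.
Forward elimination and back-substitution give m_0 = 0, m_1 = -9/4, m_2 = 0.
On [1, 3], g(x) = 7 - 1·(x - 1) - 9/8·(x - 1)² + 3/16·(x - 1)³.
With (x - 1) = 3/2: g(5/2) = 461/128.

3.6016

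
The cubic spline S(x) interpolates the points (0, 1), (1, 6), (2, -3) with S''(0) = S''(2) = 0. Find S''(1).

-21

Let M_i = S''(x_i). Step sizes h_i = 1, 1; slopes of the chords Δ_i = (y_(i+1) - y_i)/h_i = 5, -9.
  1·M_0 + 4·M_1 + 1·M_2 = 6(Δ_1 - Δ_0) = -84
Natural end conditions: M_0 = M_2 = 0.
Forward elimination and back-substitution give M_0 = 0, M_1 = -21, M_2 = 0.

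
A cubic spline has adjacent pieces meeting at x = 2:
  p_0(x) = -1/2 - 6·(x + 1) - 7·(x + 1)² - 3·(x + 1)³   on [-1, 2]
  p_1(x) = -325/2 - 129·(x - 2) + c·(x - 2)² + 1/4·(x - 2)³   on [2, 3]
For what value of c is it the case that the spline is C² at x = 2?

p_0''(x) = -14 - 18·(x + 1), so p_0''(2) = -68. On the right, p_1''(2) = 2c, so c = -34.

-34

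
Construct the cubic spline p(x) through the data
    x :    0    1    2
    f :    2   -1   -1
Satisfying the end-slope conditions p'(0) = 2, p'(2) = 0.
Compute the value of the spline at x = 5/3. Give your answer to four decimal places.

Put M_i = p'' at the i-th knot. Here h = (1, 1) and Δ = (-3, 0), so the interior equations h_(i-1)·M_(i-1) + 2(h_(i-1)+h_i)·M_i + h_i·M_(i+1) = 6(Δ_i − Δ_(i-1)) read
  1·M_0 + 4·M_1 + 1·M_2 = 6(Δ_1 - Δ_0) = 18
Clamped end conditions give two more equations: 2h_0·M_0 + h_0·M_1 = 6(Δ_0 - p'(0)) = -30 and h_1·M_1 + 2h_1·M_2 = 6(p'(2) - Δ_1) = 0.
Solving: M_0 = -41/2, M_1 = 11, M_2 = -11/2.
On [1, 2], p(x) = -1 - 11/4·(x - 1) + 11/2·(x - 1)² - 11/4·(x - 1)³.
With (x - 1) = 2/3: p(5/3) = -65/54.

-1.2037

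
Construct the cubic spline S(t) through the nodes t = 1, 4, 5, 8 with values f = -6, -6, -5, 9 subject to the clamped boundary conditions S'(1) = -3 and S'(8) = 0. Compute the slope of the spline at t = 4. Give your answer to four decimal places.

0.4909

Put σ_i = S'' at the i-th knot. Here h = (3, 1, 3) and Δ = (0, 1, 14/3), so the interior equations h_(i-1)·σ_(i-1) + 2(h_(i-1)+h_i)·σ_i + h_i·σ_(i+1) = 6(Δ_i − Δ_(i-1)) read
  3·σ_0 + 8·σ_1 + 1·σ_2 = 6(Δ_1 - Δ_0) = 6
  1·σ_1 + 8·σ_2 + 3·σ_3 = 6(Δ_2 - Δ_1) = 22
Clamped end conditions give two more equations: 2h_0·σ_0 + h_0·σ_1 = 6(Δ_0 - S'(1)) = 18 and h_2·σ_2 + 2h_2·σ_3 = 6(S'(8) - Δ_2) = -28.
Solving the tridiagonal system: σ_0 = 202/55, σ_1 = -74/55, σ_2 = 316/55, σ_3 = -1244/165.
On [4, 5], S'(t) = b_1 + 2c_1·(t - 4) + 3d_1·(t - 4)² with b_1 = Δ_1 - h_1(2σ_1 + σ_2)/6 = 27/55, c_1 = σ_1/2 = -37/55, d_1 = (σ_2 - σ_1)/(6h_1) = 13/11. So S'(4) = 27/55.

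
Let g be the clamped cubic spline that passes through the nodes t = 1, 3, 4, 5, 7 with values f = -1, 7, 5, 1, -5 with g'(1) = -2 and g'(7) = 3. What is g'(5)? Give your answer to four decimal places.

-4.7667

Put M_i = g'' at the i-th knot. Here h = (2, 1, 1, 2) and Δ = (4, -2, -4, -3), so the interior equations h_(i-1)·M_(i-1) + 2(h_(i-1)+h_i)·M_i + h_i·M_(i+1) = 6(Δ_i − Δ_(i-1)) read
  2·M_0 + 6·M_1 + 1·M_2 = 6(Δ_1 - Δ_0) = -36
  1·M_1 + 4·M_2 + 1·M_3 = 6(Δ_2 - Δ_1) = -12
  1·M_2 + 6·M_3 + 2·M_4 = 6(Δ_3 - Δ_2) = 6
Clamped end conditions give two more equations: 2h_0·M_0 + h_0·M_1 = 6(Δ_0 - g'(1)) = 36 and h_3·M_3 + 2h_3·M_4 = 6(g'(7) - Δ_3) = 36.
Forward elimination and back-substitution give M_0 = 433/30, M_1 = -163/15, M_2 = 1/3, M_3 = -37/15, M_4 = 307/30.
On [5, 7], g'(t) = b_3 + 2c_3·(t - 5) + 3d_3·(t - 5)² with b_3 = Δ_3 - h_3(2M_3 + M_4)/6 = -143/30, c_3 = M_3/2 = -37/30, d_3 = (M_4 - M_3)/(6h_3) = 127/120. So g'(5) = -143/30.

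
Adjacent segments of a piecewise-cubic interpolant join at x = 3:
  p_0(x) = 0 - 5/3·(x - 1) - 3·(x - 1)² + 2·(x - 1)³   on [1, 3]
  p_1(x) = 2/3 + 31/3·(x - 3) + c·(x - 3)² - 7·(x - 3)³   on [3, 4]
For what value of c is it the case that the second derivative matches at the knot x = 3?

9

p_0''(x) = -6 + 12·(x - 1), so p_0''(3) = 18. On the right, p_1''(3) = 2c, so c = 9.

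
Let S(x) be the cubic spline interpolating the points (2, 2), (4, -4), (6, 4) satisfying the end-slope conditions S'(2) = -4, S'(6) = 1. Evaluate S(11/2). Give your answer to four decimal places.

2.6094

Put M_i = S'' at the i-th knot. Here h = (2, 2) and Δ = (-3, 4), so the interior equations h_(i-1)·M_(i-1) + 2(h_(i-1)+h_i)·M_i + h_i·M_(i+1) = 6(Δ_i − Δ_(i-1)) read
  2·M_0 + 8·M_1 + 2·M_2 = 6(Δ_1 - Δ_0) = 42
Clamped end conditions give two more equations: 2h_0·M_0 + h_0·M_1 = 6(Δ_0 - S'(2)) = 6 and h_1·M_1 + 2h_1·M_2 = 6(S'(6) - Δ_1) = -18.
Hence M_0 = -5/2, M_1 = 8, M_2 = -17/2.
On [4, 6], S(x) = -4 + 3/2·(x - 4) + 4·(x - 4)² - 11/8·(x - 4)³.
With (x - 4) = 3/2: S(11/2) = 167/64.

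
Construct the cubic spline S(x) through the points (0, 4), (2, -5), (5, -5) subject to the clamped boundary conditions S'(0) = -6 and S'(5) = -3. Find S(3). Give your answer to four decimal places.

-5.0667

Let M_i = S''(x_i). Step sizes h_i = 2, 3; slopes of the chords Δ_i = (y_(i+1) - y_i)/h_i = -9/2, 0.
  2·M_0 + 10·M_1 + 3·M_2 = 6(Δ_1 - Δ_0) = 27
Clamped end conditions give two more equations: 2h_0·M_0 + h_0·M_1 = 6(Δ_0 - S'(0)) = 9 and h_1·M_1 + 2h_1·M_2 = 6(S'(5) - Δ_1) = -18.
Solving the tridiagonal system: M_0 = 3/20, M_1 = 21/5, M_2 = -51/10.
On [2, 5], S(x) = -5 - 33/20·(x - 2) + 21/10·(x - 2)² - 31/60·(x - 2)³.
With (x - 2) = 1: S(3) = -76/15.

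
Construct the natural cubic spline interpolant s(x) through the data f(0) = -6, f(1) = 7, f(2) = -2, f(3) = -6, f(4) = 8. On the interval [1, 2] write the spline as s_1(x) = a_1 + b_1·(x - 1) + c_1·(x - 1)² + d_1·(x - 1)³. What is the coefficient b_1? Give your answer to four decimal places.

Let M_i = s''(x_i). Step sizes h_i = 1, 1, 1, 1; slopes of the chords Δ_i = (y_(i+1) - y_i)/h_i = 13, -9, -4, 14.
  1·M_0 + 4·M_1 + 1·M_2 = 6(Δ_1 - Δ_0) = -132
  1·M_1 + 4·M_2 + 1·M_3 = 6(Δ_2 - Δ_1) = 30
  1·M_2 + 4·M_3 + 1·M_4 = 6(Δ_3 - Δ_2) = 108
Natural end conditions: M_0 = M_4 = 0.
Forward elimination and back-substitution give M_0 = 0, M_1 = -249/7, M_2 = 72/7, M_3 = 171/7, M_4 = 0.
On [1, 2], with s_1(x) = a_1 + b_1·(x - 1) + c_1·(x - 1)² + d_1·(x - 1)³: c_1 = M_1/2 = -249/14, d_1 = (M_2 - M_1)/(6h_1) = 107/14, b_1 = Δ_1 - h_1(2M_1 + M_2)/6 = 8/7.

1.1429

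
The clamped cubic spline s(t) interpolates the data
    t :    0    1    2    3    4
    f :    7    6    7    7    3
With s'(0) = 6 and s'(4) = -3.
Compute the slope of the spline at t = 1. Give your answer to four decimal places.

-1.9821

Write σ_i for s''(x_i). With h_i = 1, 1, 1, 1 and divided differences Δ_i = -1, 1, 0, -4, the continuity of s' gives the tridiagonal system
  1·σ_0 + 4·σ_1 + 1·σ_2 = 6(Δ_1 - Δ_0) = 12
  1·σ_1 + 4·σ_2 + 1·σ_3 = 6(Δ_2 - Δ_1) = -6
  1·σ_2 + 4·σ_3 + 1·σ_4 = 6(Δ_3 - Δ_2) = -24
Clamped end conditions give two more equations: 2h_0·σ_0 + h_0·σ_1 = 6(Δ_0 - s'(0)) = -42 and h_3·σ_3 + 2h_3·σ_4 = 6(s'(4) - Δ_3) = 6.
Solving the tridiagonal system: σ_0 = -729/28, σ_1 = 141/14, σ_2 = -9/4, σ_3 = -99/14, σ_4 = 183/28.
On [1, 2], s'(t) = b_1 + 2c_1·(t - 1) + 3d_1·(t - 1)² with b_1 = Δ_1 - h_1(2σ_1 + σ_2)/6 = -111/56, c_1 = σ_1/2 = 141/28, d_1 = (σ_2 - σ_1)/(6h_1) = -115/56. So s'(1) = -111/56.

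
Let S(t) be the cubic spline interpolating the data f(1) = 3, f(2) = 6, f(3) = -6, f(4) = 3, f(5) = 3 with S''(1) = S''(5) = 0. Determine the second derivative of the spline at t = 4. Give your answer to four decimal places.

Put m_i = S'' at the i-th knot. Here h = (1, 1, 1, 1) and Δ = (3, -12, 9, 0), so the interior equations h_(i-1)·m_(i-1) + 2(h_(i-1)+h_i)·m_i + h_i·m_(i+1) = 6(Δ_i − Δ_(i-1)) read
  1·m_0 + 4·m_1 + 1·m_2 = 6(Δ_1 - Δ_0) = -90
  1·m_1 + 4·m_2 + 1·m_3 = 6(Δ_2 - Δ_1) = 126
  1·m_2 + 4·m_3 + 1·m_4 = 6(Δ_3 - Δ_2) = -54
Natural end conditions: m_0 = m_4 = 0.
Forward elimination and back-substitution give m_0 = 0, m_1 = -477/14, m_2 = 324/7, m_3 = -351/14, m_4 = 0.

-25.0714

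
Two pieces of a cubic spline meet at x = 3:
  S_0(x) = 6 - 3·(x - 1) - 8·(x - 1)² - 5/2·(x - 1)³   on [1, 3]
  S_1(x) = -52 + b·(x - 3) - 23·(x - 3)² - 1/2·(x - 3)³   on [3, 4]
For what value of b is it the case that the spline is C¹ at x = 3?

-65

S_0'(x) = -3 - 16·(x - 1) - 15/2·(x - 1)², so S_0'(3) = -65. On the right, S_1'(3) = b, so b = -65.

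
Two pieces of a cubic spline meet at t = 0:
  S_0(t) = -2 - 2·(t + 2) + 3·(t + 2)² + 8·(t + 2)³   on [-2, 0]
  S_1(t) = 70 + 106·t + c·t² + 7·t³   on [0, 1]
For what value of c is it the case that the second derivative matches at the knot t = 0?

S_0''(t) = 6 + 48·(t + 2), so S_0''(0) = 102. On the right, S_1''(0) = 2c, so c = 51.

51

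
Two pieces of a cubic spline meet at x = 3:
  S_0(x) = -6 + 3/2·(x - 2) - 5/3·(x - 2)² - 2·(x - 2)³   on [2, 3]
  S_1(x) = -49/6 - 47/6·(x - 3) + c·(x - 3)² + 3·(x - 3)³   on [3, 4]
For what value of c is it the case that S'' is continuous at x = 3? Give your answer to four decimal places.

-7.6667

S_0''(x) = -10/3 - 12·(x - 2), so S_0''(3) = -46/3. On the right, S_1''(3) = 2c, so c = -23/3.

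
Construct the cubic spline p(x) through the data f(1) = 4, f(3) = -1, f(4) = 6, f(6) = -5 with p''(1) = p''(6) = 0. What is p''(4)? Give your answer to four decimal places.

Write m_i for p''(x_i). With h_i = 2, 1, 2 and divided differences Δ_i = -5/2, 7, -11/2, the continuity of p' gives the tridiagonal system
  2·m_0 + 6·m_1 + 1·m_2 = 6(Δ_1 - Δ_0) = 57
  1·m_1 + 6·m_2 + 2·m_3 = 6(Δ_2 - Δ_1) = -75
Natural end conditions: m_0 = m_3 = 0.
Forward elimination and back-substitution give m_0 = 0, m_1 = 417/35, m_2 = -507/35, m_3 = 0.

-14.4857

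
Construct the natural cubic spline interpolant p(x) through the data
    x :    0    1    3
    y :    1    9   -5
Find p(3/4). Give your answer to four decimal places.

7.8203

With m_i denoting the second derivative at x_i, h_i = 1, 2, and Δ_i = (y_(i+1) − y_i)/h_i = 8, -7:
  1·m_0 + 6·m_1 + 2·m_2 = 6(Δ_1 - Δ_0) = -90
Natural end conditions: m_0 = m_2 = 0.
Solving: m_0 = 0, m_1 = -15, m_2 = 0.
On [0, 1], p(x) = 1 + 21/2·x + 0·x² - 5/2·x³.
With x = 3/4: p(3/4) = 1001/128.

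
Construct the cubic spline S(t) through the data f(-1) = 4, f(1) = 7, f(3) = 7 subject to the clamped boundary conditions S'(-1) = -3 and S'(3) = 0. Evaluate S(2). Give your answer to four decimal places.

Let σ_i = S''(x_i). Step sizes h_i = 2, 2; slopes of the chords Δ_i = (y_(i+1) - y_i)/h_i = 3/2, 0.
  2·σ_0 + 8·σ_1 + 2·σ_2 = 6(Δ_1 - Δ_0) = -9
Clamped end conditions give two more equations: 2h_0·σ_0 + h_0·σ_1 = 6(Δ_0 - S'(-1)) = 27 and h_1·σ_1 + 2h_1·σ_2 = 6(S'(3) - Δ_1) = 0.
Forward elimination and back-substitution give σ_0 = 69/8, σ_1 = -15/4, σ_2 = 15/8.
On [1, 3], S(t) = 7 + 15/8·(t - 1) - 15/8·(t - 1)² + 15/32·(t - 1)³.
With (t - 1) = 1: S(2) = 239/32.

7.4688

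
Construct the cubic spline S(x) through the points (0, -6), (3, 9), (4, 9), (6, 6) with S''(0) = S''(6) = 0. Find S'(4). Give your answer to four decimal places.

With σ_i denoting the second derivative at x_i, h_i = 3, 1, 2, and Δ_i = (y_(i+1) − y_i)/h_i = 5, 0, -3/2:
  3·σ_0 + 8·σ_1 + 1·σ_2 = 6(Δ_1 - Δ_0) = -30
  1·σ_1 + 6·σ_2 + 2·σ_3 = 6(Δ_2 - Δ_1) = -9
Natural end conditions: σ_0 = σ_3 = 0.
Solving: σ_0 = 0, σ_1 = -171/47, σ_2 = -42/47, σ_3 = 0.
On [4, 6], S'(x) = b_2 + 2c_2·(x - 4) + 3d_2·(x - 4)² with b_2 = Δ_2 - h_2(2σ_2 + σ_3)/6 = -85/94, c_2 = σ_2/2 = -21/47, d_2 = (σ_3 - σ_2)/(6h_2) = 7/94. So S'(4) = -85/94.

-0.9043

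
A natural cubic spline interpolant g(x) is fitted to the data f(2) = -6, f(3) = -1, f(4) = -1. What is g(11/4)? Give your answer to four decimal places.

-1.8398

Let m_i = g''(x_i). Step sizes h_i = 1, 1; slopes of the chords Δ_i = (y_(i+1) - y_i)/h_i = 5, 0.
  1·m_0 + 4·m_1 + 1·m_2 = 6(Δ_1 - Δ_0) = -30
Natural end conditions: m_0 = m_2 = 0.
Solving: m_0 = 0, m_1 = -15/2, m_2 = 0.
On [2, 3], g(x) = -6 + 25/4·(x - 2) + 0·(x - 2)² - 5/4·(x - 2)³.
With (x - 2) = 3/4: g(11/4) = -471/256.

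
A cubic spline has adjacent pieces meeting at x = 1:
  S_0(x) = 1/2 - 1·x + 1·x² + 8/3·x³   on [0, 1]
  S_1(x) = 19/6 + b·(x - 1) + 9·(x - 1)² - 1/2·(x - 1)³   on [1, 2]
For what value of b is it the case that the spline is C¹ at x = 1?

9

S_0'(x) = -1 + 2·x + 8·x², so S_0'(1) = 9. On the right, S_1'(1) = b, so b = 9.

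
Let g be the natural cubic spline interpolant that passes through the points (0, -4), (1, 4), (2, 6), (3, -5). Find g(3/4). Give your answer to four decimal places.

Let M_i = g''(x_i). Step sizes h_i = 1, 1, 1; slopes of the chords Δ_i = (y_(i+1) - y_i)/h_i = 8, 2, -11.
  1·M_0 + 4·M_1 + 1·M_2 = 6(Δ_1 - Δ_0) = -36
  1·M_1 + 4·M_2 + 1·M_3 = 6(Δ_2 - Δ_1) = -78
Natural end conditions: M_0 = M_3 = 0.
Hence M_0 = 0, M_1 = -22/5, M_2 = -92/5, M_3 = 0.
On [0, 1], g(x) = -4 + 131/15·x + 0·x² - 11/15·x³.
With x = 3/4: g(3/4) = 717/320.

2.2406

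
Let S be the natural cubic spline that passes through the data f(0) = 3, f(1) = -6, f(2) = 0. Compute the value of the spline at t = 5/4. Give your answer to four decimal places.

-5.7305

Write M_i for S''(x_i). With h_i = 1, 1 and divided differences Δ_i = -9, 6, the continuity of S' gives the tridiagonal system
  1·M_0 + 4·M_1 + 1·M_2 = 6(Δ_1 - Δ_0) = 90
Natural end conditions: M_0 = M_2 = 0.
Hence M_0 = 0, M_1 = 45/2, M_2 = 0.
On [1, 2], S(t) = -6 - 3/2·(t - 1) + 45/4·(t - 1)² - 15/4·(t - 1)³.
With (t - 1) = 1/4: S(5/4) = -1467/256.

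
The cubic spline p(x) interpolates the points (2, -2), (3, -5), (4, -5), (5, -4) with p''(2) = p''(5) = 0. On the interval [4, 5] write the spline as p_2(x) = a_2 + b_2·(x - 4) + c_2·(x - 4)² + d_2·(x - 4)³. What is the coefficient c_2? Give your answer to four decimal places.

Write M_i for p''(x_i). With h_i = 1, 1, 1 and divided differences Δ_i = -3, 0, 1, the continuity of p' gives the tridiagonal system
  1·M_0 + 4·M_1 + 1·M_2 = 6(Δ_1 - Δ_0) = 18
  1·M_1 + 4·M_2 + 1·M_3 = 6(Δ_2 - Δ_1) = 6
Natural end conditions: M_0 = M_3 = 0.
Solving: M_0 = 0, M_1 = 22/5, M_2 = 2/5, M_3 = 0.
On [4, 5], with p_2(x) = a_2 + b_2·(x - 4) + c_2·(x - 4)² + d_2·(x - 4)³: c_2 = M_2/2 = 1/5, d_2 = (M_3 - M_2)/(6h_2) = -1/15, b_2 = Δ_2 - h_2(2M_2 + M_3)/6 = 13/15.

0.2000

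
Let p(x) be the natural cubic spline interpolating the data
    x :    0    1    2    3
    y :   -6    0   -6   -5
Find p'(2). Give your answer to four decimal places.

-4.3333

Put M_i = p'' at the i-th knot. Here h = (1, 1, 1) and Δ = (6, -6, 1), so the interior equations h_(i-1)·M_(i-1) + 2(h_(i-1)+h_i)·M_i + h_i·M_(i+1) = 6(Δ_i − Δ_(i-1)) read
  1·M_0 + 4·M_1 + 1·M_2 = 6(Δ_1 - Δ_0) = -72
  1·M_1 + 4·M_2 + 1·M_3 = 6(Δ_2 - Δ_1) = 42
Natural end conditions: M_0 = M_3 = 0.
Hence M_0 = 0, M_1 = -22, M_2 = 16, M_3 = 0.
On [2, 3], p'(x) = b_2 + 2c_2·(x - 2) + 3d_2·(x - 2)² with b_2 = Δ_2 - h_2(2M_2 + M_3)/6 = -13/3, c_2 = M_2/2 = 8, d_2 = (M_3 - M_2)/(6h_2) = -8/3. So p'(2) = -13/3.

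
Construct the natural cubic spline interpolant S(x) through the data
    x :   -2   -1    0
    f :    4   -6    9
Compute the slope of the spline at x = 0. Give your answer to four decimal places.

Let m_i = S''(x_i). Step sizes h_i = 1, 1; slopes of the chords Δ_i = (y_(i+1) - y_i)/h_i = -10, 15.
  1·m_0 + 4·m_1 + 1·m_2 = 6(Δ_1 - Δ_0) = 150
Natural end conditions: m_0 = m_2 = 0.
Solving the tridiagonal system: m_0 = 0, m_1 = 75/2, m_2 = 0.
On [-1, 0], S'(x) = b_1 + 2c_1·(x + 1) + 3d_1·(x + 1)² with b_1 = Δ_1 - h_1(2m_1 + m_2)/6 = 5/2, c_1 = m_1/2 = 75/4, d_1 = (m_2 - m_1)/(6h_1) = -25/4. So S'(0) = 85/4.

21.2500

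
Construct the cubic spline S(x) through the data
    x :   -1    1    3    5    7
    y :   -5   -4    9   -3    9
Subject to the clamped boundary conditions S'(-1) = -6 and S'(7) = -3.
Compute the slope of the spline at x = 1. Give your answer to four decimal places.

7.1786

Write σ_i for S''(x_i). With h_i = 2, 2, 2, 2 and divided differences Δ_i = 1/2, 13/2, -6, 6, the continuity of S' gives the tridiagonal system
  2·σ_0 + 8·σ_1 + 2·σ_2 = 6(Δ_1 - Δ_0) = 36
  2·σ_1 + 8·σ_2 + 2·σ_3 = 6(Δ_2 - Δ_1) = -75
  2·σ_2 + 8·σ_3 + 2·σ_4 = 6(Δ_3 - Δ_2) = 72
Clamped end conditions give two more equations: 2h_0·σ_0 + h_0·σ_1 = 6(Δ_0 - S'(-1)) = 39 and h_3·σ_3 + 2h_3·σ_4 = 6(S'(7) - Δ_3) = -54.
Hence σ_0 = 177/28, σ_1 = 48/7, σ_2 = -63/4, σ_3 = 261/14, σ_4 = -639/28.
On [1, 3], S'(x) = b_1 + 2c_1·(x - 1) + 3d_1·(x - 1)² with b_1 = Δ_1 - h_1(2σ_1 + σ_2)/6 = 201/28, c_1 = σ_1/2 = 24/7, d_1 = (σ_2 - σ_1)/(6h_1) = -211/112. So S'(1) = 201/28.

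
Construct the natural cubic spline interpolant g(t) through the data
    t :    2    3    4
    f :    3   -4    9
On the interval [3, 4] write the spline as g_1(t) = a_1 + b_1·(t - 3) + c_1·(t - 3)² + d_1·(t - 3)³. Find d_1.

-5

Let σ_i = g''(x_i). Step sizes h_i = 1, 1; slopes of the chords Δ_i = (y_(i+1) - y_i)/h_i = -7, 13.
  1·σ_0 + 4·σ_1 + 1·σ_2 = 6(Δ_1 - Δ_0) = 120
Natural end conditions: σ_0 = σ_2 = 0.
Hence σ_0 = 0, σ_1 = 30, σ_2 = 0.
On [3, 4], with g_1(t) = a_1 + b_1·(t - 3) + c_1·(t - 3)² + d_1·(t - 3)³: c_1 = σ_1/2 = 15, d_1 = (σ_2 - σ_1)/(6h_1) = -5, b_1 = Δ_1 - h_1(2σ_1 + σ_2)/6 = 3.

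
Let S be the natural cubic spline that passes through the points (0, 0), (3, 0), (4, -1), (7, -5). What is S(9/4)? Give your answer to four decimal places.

Put m_i = S'' at the i-th knot. Here h = (3, 1, 3) and Δ = (0, -1, -4/3), so the interior equations h_(i-1)·m_(i-1) + 2(h_(i-1)+h_i)·m_i + h_i·m_(i+1) = 6(Δ_i − Δ_(i-1)) read
  3·m_0 + 8·m_1 + 1·m_2 = 6(Δ_1 - Δ_0) = -6
  1·m_1 + 8·m_2 + 3·m_3 = 6(Δ_2 - Δ_1) = -2
Natural end conditions: m_0 = m_3 = 0.
Solving: m_0 = 0, m_1 = -46/63, m_2 = -10/63, m_3 = 0.
On [0, 3], S(t) = 0 + 23/63·t + 0·t² - 23/567·t³.
With t = 9/4: S(9/4) = 23/64.

0.3594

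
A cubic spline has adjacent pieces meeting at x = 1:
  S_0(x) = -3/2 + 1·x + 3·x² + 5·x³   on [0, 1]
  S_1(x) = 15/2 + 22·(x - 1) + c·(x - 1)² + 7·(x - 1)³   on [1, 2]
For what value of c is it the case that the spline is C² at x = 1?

S_0''(x) = 6 + 30·x, so S_0''(1) = 36. On the right, S_1''(1) = 2c, so c = 18.

18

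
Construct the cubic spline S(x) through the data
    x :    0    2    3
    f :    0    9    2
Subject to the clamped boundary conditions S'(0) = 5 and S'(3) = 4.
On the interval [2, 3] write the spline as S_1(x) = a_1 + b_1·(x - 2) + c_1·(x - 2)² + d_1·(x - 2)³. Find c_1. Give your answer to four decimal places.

With M_i denoting the second derivative at x_i, h_i = 2, 1, and Δ_i = (y_(i+1) − y_i)/h_i = 9/2, -7:
  2·M_0 + 6·M_1 + 1·M_2 = 6(Δ_1 - Δ_0) = -69
Clamped end conditions give two more equations: 2h_0·M_0 + h_0·M_1 = 6(Δ_0 - S'(0)) = -3 and h_1·M_1 + 2h_1·M_2 = 6(S'(3) - Δ_1) = 66.
Hence M_0 = 125/12, M_1 = -67/3, M_2 = 265/6.
On [2, 3], with S_1(x) = a_1 + b_1·(x - 2) + c_1·(x - 2)² + d_1·(x - 2)³: c_1 = M_1/2 = -67/6, d_1 = (M_2 - M_1)/(6h_1) = 133/12, b_1 = Δ_1 - h_1(2M_1 + M_2)/6 = -83/12.

-11.1667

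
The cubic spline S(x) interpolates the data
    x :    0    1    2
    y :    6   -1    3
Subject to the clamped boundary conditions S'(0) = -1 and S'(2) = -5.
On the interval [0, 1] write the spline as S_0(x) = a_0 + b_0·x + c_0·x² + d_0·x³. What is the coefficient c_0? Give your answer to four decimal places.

-18.2500

Put m_i = S'' at the i-th knot. Here h = (1, 1) and Δ = (-7, 4), so the interior equations h_(i-1)·m_(i-1) + 2(h_(i-1)+h_i)·m_i + h_i·m_(i+1) = 6(Δ_i − Δ_(i-1)) read
  1·m_0 + 4·m_1 + 1·m_2 = 6(Δ_1 - Δ_0) = 66
Clamped end conditions give two more equations: 2h_0·m_0 + h_0·m_1 = 6(Δ_0 - S'(0)) = -36 and h_1·m_1 + 2h_1·m_2 = 6(S'(2) - Δ_1) = -54.
Solving the tridiagonal system: m_0 = -73/2, m_1 = 37, m_2 = -91/2.
On [0, 1], with S_0(x) = a_0 + b_0·x + c_0·x² + d_0·x³: c_0 = m_0/2 = -73/4, d_0 = (m_1 - m_0)/(6h_0) = 49/4, b_0 = Δ_0 - h_0(2m_0 + m_1)/6 = -1.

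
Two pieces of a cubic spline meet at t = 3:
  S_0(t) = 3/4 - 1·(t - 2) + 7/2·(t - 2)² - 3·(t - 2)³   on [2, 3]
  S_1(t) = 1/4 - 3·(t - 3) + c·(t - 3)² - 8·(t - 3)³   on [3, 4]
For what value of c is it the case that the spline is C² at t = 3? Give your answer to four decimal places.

-5.5000

S_0''(t) = 7 - 18·(t - 2), so S_0''(3) = -11. On the right, S_1''(3) = 2c, so c = -11/2.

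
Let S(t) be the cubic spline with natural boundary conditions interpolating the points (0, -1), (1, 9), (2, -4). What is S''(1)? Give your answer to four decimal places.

-34.5000

Let M_i = S''(x_i). Step sizes h_i = 1, 1; slopes of the chords Δ_i = (y_(i+1) - y_i)/h_i = 10, -13.
  1·M_0 + 4·M_1 + 1·M_2 = 6(Δ_1 - Δ_0) = -138
Natural end conditions: M_0 = M_2 = 0.
Hence M_0 = 0, M_1 = -69/2, M_2 = 0.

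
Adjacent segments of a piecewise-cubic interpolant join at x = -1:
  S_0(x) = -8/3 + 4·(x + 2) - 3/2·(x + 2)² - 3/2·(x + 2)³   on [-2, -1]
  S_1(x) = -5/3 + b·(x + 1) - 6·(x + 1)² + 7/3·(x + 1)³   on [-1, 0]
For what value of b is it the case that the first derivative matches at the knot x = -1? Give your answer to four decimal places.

S_0'(x) = 4 - 3·(x + 2) - 9/2·(x + 2)², so S_0'(-1) = -7/2. On the right, S_1'(-1) = b, so b = -7/2.

-3.5000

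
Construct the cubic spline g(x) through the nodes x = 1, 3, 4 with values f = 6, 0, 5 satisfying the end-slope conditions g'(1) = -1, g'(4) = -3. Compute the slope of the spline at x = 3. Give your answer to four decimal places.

4.6667

Let σ_i = g''(x_i). Step sizes h_i = 2, 1; slopes of the chords Δ_i = (y_(i+1) - y_i)/h_i = -3, 5.
  2·σ_0 + 6·σ_1 + 1·σ_2 = 6(Δ_1 - Δ_0) = 48
Clamped end conditions give two more equations: 2h_0·σ_0 + h_0·σ_1 = 6(Δ_0 - g'(1)) = -12 and h_1·σ_1 + 2h_1·σ_2 = 6(g'(4) - Δ_1) = -48.
Solving: σ_0 = -35/3, σ_1 = 52/3, σ_2 = -98/3.
On [3, 4], g'(x) = b_1 + 2c_1·(x - 3) + 3d_1·(x - 3)² with b_1 = Δ_1 - h_1(2σ_1 + σ_2)/6 = 14/3, c_1 = σ_1/2 = 26/3, d_1 = (σ_2 - σ_1)/(6h_1) = -25/3. So g'(3) = 14/3.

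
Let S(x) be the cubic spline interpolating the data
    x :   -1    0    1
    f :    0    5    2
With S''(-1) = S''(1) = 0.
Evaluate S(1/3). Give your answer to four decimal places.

4.7407

Write σ_i for S''(x_i). With h_i = 1, 1 and divided differences Δ_i = 5, -3, the continuity of S' gives the tridiagonal system
  1·σ_0 + 4·σ_1 + 1·σ_2 = 6(Δ_1 - Δ_0) = -48
Natural end conditions: σ_0 = σ_2 = 0.
Forward elimination and back-substitution give σ_0 = 0, σ_1 = -12, σ_2 = 0.
On [0, 1], S(x) = 5 + 1·x - 6·x² + 2·x³.
With x = 1/3: S(1/3) = 128/27.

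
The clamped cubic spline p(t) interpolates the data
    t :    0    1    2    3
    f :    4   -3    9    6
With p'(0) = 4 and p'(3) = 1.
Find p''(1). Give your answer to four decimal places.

54.8000

Let M_i = p''(x_i). Step sizes h_i = 1, 1, 1; slopes of the chords Δ_i = (y_(i+1) - y_i)/h_i = -7, 12, -3.
  1·M_0 + 4·M_1 + 1·M_2 = 6(Δ_1 - Δ_0) = 114
  1·M_1 + 4·M_2 + 1·M_3 = 6(Δ_2 - Δ_1) = -90
Clamped end conditions give two more equations: 2h_0·M_0 + h_0·M_1 = 6(Δ_0 - p'(0)) = -66 and h_2·M_2 + 2h_2·M_3 = 6(p'(3) - Δ_2) = 24.
Solving: M_0 = -302/5, M_1 = 274/5, M_2 = -224/5, M_3 = 172/5.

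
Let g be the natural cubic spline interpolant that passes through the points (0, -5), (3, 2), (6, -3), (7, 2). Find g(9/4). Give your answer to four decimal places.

Write σ_i for g''(x_i). With h_i = 3, 3, 1 and divided differences Δ_i = 7/3, -5/3, 5, the continuity of g' gives the tridiagonal system
  3·σ_0 + 12·σ_1 + 3·σ_2 = 6(Δ_1 - Δ_0) = -24
  3·σ_1 + 8·σ_2 + 1·σ_3 = 6(Δ_2 - Δ_1) = 40
Natural end conditions: σ_0 = σ_3 = 0.
Solving: σ_0 = 0, σ_1 = -104/29, σ_2 = 184/29, σ_3 = 0.
On [0, 3], g(x) = -5 + 359/87·x + 0·x² - 52/261·x³.
With x = 9/4: g(9/4) = 935/464.

2.0151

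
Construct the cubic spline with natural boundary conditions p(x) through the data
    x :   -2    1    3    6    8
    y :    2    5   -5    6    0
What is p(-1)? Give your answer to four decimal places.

With M_i denoting the second derivative at x_i, h_i = 3, 2, 3, 2, and Δ_i = (y_(i+1) − y_i)/h_i = 1, -5, 11/3, -3:
  3·M_0 + 10·M_1 + 2·M_2 = 6(Δ_1 - Δ_0) = -36
  2·M_1 + 10·M_2 + 3·M_3 = 6(Δ_2 - Δ_1) = 52
  3·M_2 + 10·M_3 + 2·M_4 = 6(Δ_3 - Δ_2) = -40
Natural end conditions: M_0 = M_4 = 0.
Solving: M_0 = 0, M_1 = -2278/435, M_2 = 712/87, M_3 = -936/145, M_4 = 0.
On [-2, 1], p(x) = 2 + 1574/435·(x + 2) + 0·(x + 2)² - 1139/3915·(x + 2)³.
With (x + 2) = 1: p(-1) = 20857/3915.

5.3275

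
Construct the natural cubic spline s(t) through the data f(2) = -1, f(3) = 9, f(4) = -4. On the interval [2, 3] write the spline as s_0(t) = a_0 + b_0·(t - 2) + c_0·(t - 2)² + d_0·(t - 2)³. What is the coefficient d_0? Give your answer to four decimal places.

With M_i denoting the second derivative at x_i, h_i = 1, 1, and Δ_i = (y_(i+1) − y_i)/h_i = 10, -13:
  1·M_0 + 4·M_1 + 1·M_2 = 6(Δ_1 - Δ_0) = -138
Natural end conditions: M_0 = M_2 = 0.
Hence M_0 = 0, M_1 = -69/2, M_2 = 0.
On [2, 3], with s_0(t) = a_0 + b_0·(t - 2) + c_0·(t - 2)² + d_0·(t - 2)³: c_0 = M_0/2 = 0, d_0 = (M_1 - M_0)/(6h_0) = -23/4, b_0 = Δ_0 - h_0(2M_0 + M_1)/6 = 63/4.

-5.7500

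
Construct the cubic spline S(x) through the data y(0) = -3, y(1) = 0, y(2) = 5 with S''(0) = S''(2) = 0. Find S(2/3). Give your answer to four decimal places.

-1.1852

Let M_i = S''(x_i). Step sizes h_i = 1, 1; slopes of the chords Δ_i = (y_(i+1) - y_i)/h_i = 3, 5.
  1·M_0 + 4·M_1 + 1·M_2 = 6(Δ_1 - Δ_0) = 12
Natural end conditions: M_0 = M_2 = 0.
Solving: M_0 = 0, M_1 = 3, M_2 = 0.
On [0, 1], S(x) = -3 + 5/2·x + 0·x² + 1/2·x³.
With x = 2/3: S(2/3) = -32/27.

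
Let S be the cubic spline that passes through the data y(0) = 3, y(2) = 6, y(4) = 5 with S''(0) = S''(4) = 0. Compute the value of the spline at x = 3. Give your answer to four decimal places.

5.8750

Write m_i for S''(x_i). With h_i = 2, 2 and divided differences Δ_i = 3/2, -1/2, the continuity of S' gives the tridiagonal system
  2·m_0 + 8·m_1 + 2·m_2 = 6(Δ_1 - Δ_0) = -12
Natural end conditions: m_0 = m_2 = 0.
Solving the tridiagonal system: m_0 = 0, m_1 = -3/2, m_2 = 0.
On [2, 4], S(x) = 6 + 1/2·(x - 2) - 3/4·(x - 2)² + 1/8·(x - 2)³.
With (x - 2) = 1: S(3) = 47/8.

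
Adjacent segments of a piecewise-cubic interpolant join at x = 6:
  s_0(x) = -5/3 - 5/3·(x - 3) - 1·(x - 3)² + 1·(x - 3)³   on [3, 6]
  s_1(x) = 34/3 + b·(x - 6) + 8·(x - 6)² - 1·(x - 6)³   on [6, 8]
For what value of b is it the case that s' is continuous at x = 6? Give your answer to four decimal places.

s_0'(x) = -5/3 - 2·(x - 3) + 3·(x - 3)², so s_0'(6) = 58/3. On the right, s_1'(6) = b, so b = 58/3.

19.3333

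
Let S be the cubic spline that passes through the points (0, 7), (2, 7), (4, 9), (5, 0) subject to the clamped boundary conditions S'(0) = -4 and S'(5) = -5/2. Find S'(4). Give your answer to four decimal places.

With M_i denoting the second derivative at x_i, h_i = 2, 2, 1, and Δ_i = (y_(i+1) − y_i)/h_i = 0, 1, -9:
  2·M_0 + 8·M_1 + 2·M_2 = 6(Δ_1 - Δ_0) = 6
  2·M_1 + 6·M_2 + 1·M_3 = 6(Δ_2 - Δ_1) = -60
Clamped end conditions give two more equations: 2h_0·M_0 + h_0·M_1 = 6(Δ_0 - S'(0)) = 24 and h_2·M_2 + 2h_2·M_3 = 6(S'(5) - Δ_2) = 39.
Forward elimination and back-substitution give M_0 = 96/23, M_1 = 84/23, M_2 = -363/23, M_3 = 630/23.
On [4, 5], S'(x) = b_2 + 2c_2·(x - 4) + 3d_2·(x - 4)² with b_2 = Δ_2 - h_2(2M_2 + M_3)/6 = -191/23, c_2 = M_2/2 = -363/46, d_2 = (M_3 - M_2)/(6h_2) = 331/46. So S'(4) = -191/23.

-8.3043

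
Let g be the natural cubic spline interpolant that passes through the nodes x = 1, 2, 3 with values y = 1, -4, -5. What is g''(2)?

Write M_i for g''(x_i). With h_i = 1, 1 and divided differences Δ_i = -5, -1, the continuity of g' gives the tridiagonal system
  1·M_0 + 4·M_1 + 1·M_2 = 6(Δ_1 - Δ_0) = 24
Natural end conditions: M_0 = M_2 = 0.
Solving the tridiagonal system: M_0 = 0, M_1 = 6, M_2 = 0.

6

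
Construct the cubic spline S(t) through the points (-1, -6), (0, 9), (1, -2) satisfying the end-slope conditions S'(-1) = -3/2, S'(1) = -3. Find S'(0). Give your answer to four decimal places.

With σ_i denoting the second derivative at x_i, h_i = 1, 1, and Δ_i = (y_(i+1) − y_i)/h_i = 15, -11:
  1·σ_0 + 4·σ_1 + 1·σ_2 = 6(Δ_1 - Δ_0) = -156
Clamped end conditions give two more equations: 2h_0·σ_0 + h_0·σ_1 = 6(Δ_0 - S'(-1)) = 99 and h_1·σ_1 + 2h_1·σ_2 = 6(S'(1) - Δ_1) = 48.
Solving the tridiagonal system: σ_0 = 351/4, σ_1 = -153/2, σ_2 = 249/4.
On [0, 1], S'(t) = b_1 + 2c_1·t + 3d_1·t² with b_1 = Δ_1 - h_1(2σ_1 + σ_2)/6 = 33/8, c_1 = σ_1/2 = -153/4, d_1 = (σ_2 - σ_1)/(6h_1) = 185/8. So S'(0) = 33/8.

4.1250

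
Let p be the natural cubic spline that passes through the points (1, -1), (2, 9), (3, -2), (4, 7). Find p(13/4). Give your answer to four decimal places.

Let σ_i = p''(x_i). Step sizes h_i = 1, 1, 1; slopes of the chords Δ_i = (y_(i+1) - y_i)/h_i = 10, -11, 9.
  1·σ_0 + 4·σ_1 + 1·σ_2 = 6(Δ_1 - Δ_0) = -126
  1·σ_1 + 4·σ_2 + 1·σ_3 = 6(Δ_2 - Δ_1) = 120
Natural end conditions: σ_0 = σ_3 = 0.
Solving: σ_0 = 0, σ_1 = -208/5, σ_2 = 202/5, σ_3 = 0.
On [3, 4], p(x) = -2 - 67/15·(x - 3) + 101/5·(x - 3)² - 101/15·(x - 3)³.
With (x - 3) = 1/4: p(13/4) = -627/320.

-1.9594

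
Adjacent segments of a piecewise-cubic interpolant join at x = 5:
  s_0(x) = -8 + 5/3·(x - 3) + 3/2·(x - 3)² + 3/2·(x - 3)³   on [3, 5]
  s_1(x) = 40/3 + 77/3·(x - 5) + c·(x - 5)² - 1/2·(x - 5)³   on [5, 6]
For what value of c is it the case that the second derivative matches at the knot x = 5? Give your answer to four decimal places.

s_0''(x) = 3 + 9·(x - 3), so s_0''(5) = 21. On the right, s_1''(5) = 2c, so c = 21/2.

10.5000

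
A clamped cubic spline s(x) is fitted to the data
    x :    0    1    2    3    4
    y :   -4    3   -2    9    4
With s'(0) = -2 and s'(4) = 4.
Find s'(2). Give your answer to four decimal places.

Let σ_i = s''(x_i). Step sizes h_i = 1, 1, 1, 1; slopes of the chords Δ_i = (y_(i+1) - y_i)/h_i = 7, -5, 11, -5.
  1·σ_0 + 4·σ_1 + 1·σ_2 = 6(Δ_1 - Δ_0) = -72
  1·σ_1 + 4·σ_2 + 1·σ_3 = 6(Δ_2 - Δ_1) = 96
  1·σ_2 + 4·σ_3 + 1·σ_4 = 6(Δ_3 - Δ_2) = -96
Clamped end conditions give two more equations: 2h_0·σ_0 + h_0·σ_1 = 6(Δ_0 - s'(0)) = 54 and h_3·σ_3 + 2h_3·σ_4 = 6(s'(4) - Δ_3) = 54.
Solving: σ_0 = 669/14, σ_1 = -291/7, σ_2 = 93/2, σ_3 = -339/7, σ_4 = 717/14.
On [2, 3], s'(x) = b_2 + 2c_2·(x - 2) + 3d_2·(x - 2)² with b_2 = Δ_2 - h_2(2σ_2 + σ_3)/6 = 25/7, c_2 = σ_2/2 = 93/4, d_2 = (σ_3 - σ_2)/(6h_2) = -443/28. So s'(2) = 25/7.

3.5714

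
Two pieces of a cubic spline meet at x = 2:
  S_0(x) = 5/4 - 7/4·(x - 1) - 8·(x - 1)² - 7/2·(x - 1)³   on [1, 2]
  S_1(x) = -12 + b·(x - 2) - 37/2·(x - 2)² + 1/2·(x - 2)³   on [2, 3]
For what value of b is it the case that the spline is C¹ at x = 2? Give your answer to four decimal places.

S_0'(x) = -7/4 - 16·(x - 1) - 21/2·(x - 1)², so S_0'(2) = -113/4. On the right, S_1'(2) = b, so b = -113/4.

-28.2500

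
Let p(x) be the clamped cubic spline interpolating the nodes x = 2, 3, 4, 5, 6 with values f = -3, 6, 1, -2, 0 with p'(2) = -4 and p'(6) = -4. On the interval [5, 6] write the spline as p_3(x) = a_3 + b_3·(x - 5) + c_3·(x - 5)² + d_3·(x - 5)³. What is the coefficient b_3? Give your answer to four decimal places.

2.2679

With m_i denoting the second derivative at x_i, h_i = 1, 1, 1, 1, and Δ_i = (y_(i+1) − y_i)/h_i = 9, -5, -3, 2:
  1·m_0 + 4·m_1 + 1·m_2 = 6(Δ_1 - Δ_0) = -84
  1·m_1 + 4·m_2 + 1·m_3 = 6(Δ_2 - Δ_1) = 12
  1·m_2 + 4·m_3 + 1·m_4 = 6(Δ_3 - Δ_2) = 30
Clamped end conditions give two more equations: 2h_0·m_0 + h_0·m_1 = 6(Δ_0 - p'(2)) = 78 and h_3·m_3 + 2h_3·m_4 = 6(p'(6) - Δ_3) = -36.
Hence m_0 = 1623/28, m_1 = -531/14, m_2 = 39/4, m_3 = 153/14, m_4 = -657/28.
On [5, 6], with p_3(x) = a_3 + b_3·(x - 5) + c_3·(x - 5)² + d_3·(x - 5)³: c_3 = m_3/2 = 153/28, d_3 = (m_4 - m_3)/(6h_3) = -321/56, b_3 = Δ_3 - h_3(2m_3 + m_4)/6 = 127/56.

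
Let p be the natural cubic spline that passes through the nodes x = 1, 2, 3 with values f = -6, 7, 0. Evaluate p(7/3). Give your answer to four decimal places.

Put σ_i = p'' at the i-th knot. Here h = (1, 1) and Δ = (13, -7), so the interior equations h_(i-1)·σ_(i-1) + 2(h_(i-1)+h_i)·σ_i + h_i·σ_(i+1) = 6(Δ_i − Δ_(i-1)) read
  1·σ_0 + 4·σ_1 + 1·σ_2 = 6(Δ_1 - Δ_0) = -120
Natural end conditions: σ_0 = σ_2 = 0.
Solving the tridiagonal system: σ_0 = 0, σ_1 = -30, σ_2 = 0.
On [2, 3], p(x) = 7 + 3·(x - 2) - 15·(x - 2)² + 5·(x - 2)³.
With (x - 2) = 1/3: p(7/3) = 176/27.

6.5185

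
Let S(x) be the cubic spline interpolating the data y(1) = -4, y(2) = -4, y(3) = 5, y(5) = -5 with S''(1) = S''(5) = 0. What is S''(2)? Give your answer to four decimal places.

17.7391

With M_i denoting the second derivative at x_i, h_i = 1, 1, 2, and Δ_i = (y_(i+1) − y_i)/h_i = 0, 9, -5:
  1·M_0 + 4·M_1 + 1·M_2 = 6(Δ_1 - Δ_0) = 54
  1·M_1 + 6·M_2 + 2·M_3 = 6(Δ_2 - Δ_1) = -84
Natural end conditions: M_0 = M_3 = 0.
Solving: M_0 = 0, M_1 = 408/23, M_2 = -390/23, M_3 = 0.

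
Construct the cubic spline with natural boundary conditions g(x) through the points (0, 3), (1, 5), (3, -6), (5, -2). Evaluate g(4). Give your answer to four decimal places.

Let σ_i = g''(x_i). Step sizes h_i = 1, 2, 2; slopes of the chords Δ_i = (y_(i+1) - y_i)/h_i = 2, -11/2, 2.
  1·σ_0 + 6·σ_1 + 2·σ_2 = 6(Δ_1 - Δ_0) = -45
  2·σ_1 + 8·σ_2 + 2·σ_3 = 6(Δ_2 - Δ_1) = 45
Natural end conditions: σ_0 = σ_3 = 0.
Solving: σ_0 = 0, σ_1 = -225/22, σ_2 = 90/11, σ_3 = 0.
On [3, 5], g(x) = -6 - 38/11·(x - 3) + 45/11·(x - 3)² - 15/22·(x - 3)³.
With (x - 3) = 1: g(4) = -133/22.

-6.0455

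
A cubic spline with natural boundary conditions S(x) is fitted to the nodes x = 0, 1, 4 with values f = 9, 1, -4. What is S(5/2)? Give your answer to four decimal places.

Write M_i for S''(x_i). With h_i = 1, 3 and divided differences Δ_i = -8, -5/3, the continuity of S' gives the tridiagonal system
  1·M_0 + 8·M_1 + 3·M_2 = 6(Δ_1 - Δ_0) = 38
Natural end conditions: M_0 = M_2 = 0.
Solving the tridiagonal system: M_0 = 0, M_1 = 19/4, M_2 = 0.
On [1, 4], S(x) = 1 - 77/12·(x - 1) + 19/8·(x - 1)² - 19/72·(x - 1)³.
With (x - 1) = 3/2: S(5/2) = -267/64.

-4.1719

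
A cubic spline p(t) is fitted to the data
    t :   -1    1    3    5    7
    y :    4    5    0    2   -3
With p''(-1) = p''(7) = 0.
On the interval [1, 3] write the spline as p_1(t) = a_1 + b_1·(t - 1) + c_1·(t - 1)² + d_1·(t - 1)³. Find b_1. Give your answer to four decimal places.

Let m_i = p''(x_i). Step sizes h_i = 2, 2, 2, 2; slopes of the chords Δ_i = (y_(i+1) - y_i)/h_i = 1/2, -5/2, 1, -5/2.
  2·m_0 + 8·m_1 + 2·m_2 = 6(Δ_1 - Δ_0) = -18
  2·m_1 + 8·m_2 + 2·m_3 = 6(Δ_2 - Δ_1) = 21
  2·m_2 + 8·m_3 + 2·m_4 = 6(Δ_3 - Δ_2) = -21
Natural end conditions: m_0 = m_4 = 0.
Forward elimination and back-substitution give m_0 = 0, m_1 = -375/112, m_2 = 123/28, m_3 = -417/112, m_4 = 0.
On [1, 3], with p_1(t) = a_1 + b_1·(t - 1) + c_1·(t - 1)² + d_1·(t - 1)³: c_1 = m_1/2 = -375/224, d_1 = (m_2 - m_1)/(6h_1) = 289/448, b_1 = Δ_1 - h_1(2m_1 + m_2)/6 = -97/56.

-1.7321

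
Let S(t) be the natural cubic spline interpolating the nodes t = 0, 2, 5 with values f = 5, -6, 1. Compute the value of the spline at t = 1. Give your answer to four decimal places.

-1.6750

Let M_i = S''(x_i). Step sizes h_i = 2, 3; slopes of the chords Δ_i = (y_(i+1) - y_i)/h_i = -11/2, 7/3.
  2·M_0 + 10·M_1 + 3·M_2 = 6(Δ_1 - Δ_0) = 47
Natural end conditions: M_0 = M_2 = 0.
Solving the tridiagonal system: M_0 = 0, M_1 = 47/10, M_2 = 0.
On [0, 2], S(t) = 5 - 106/15·t + 0·t² + 47/120·t³.
With t = 1: S(1) = -67/40.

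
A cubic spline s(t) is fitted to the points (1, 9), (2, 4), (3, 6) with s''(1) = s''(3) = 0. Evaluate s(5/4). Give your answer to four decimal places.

Write M_i for s''(x_i). With h_i = 1, 1 and divided differences Δ_i = -5, 2, the continuity of s' gives the tridiagonal system
  1·M_0 + 4·M_1 + 1·M_2 = 6(Δ_1 - Δ_0) = 42
Natural end conditions: M_0 = M_2 = 0.
Solving: M_0 = 0, M_1 = 21/2, M_2 = 0.
On [1, 2], s(t) = 9 - 27/4·(t - 1) + 0·(t - 1)² + 7/4·(t - 1)³.
With (t - 1) = 1/4: s(5/4) = 1879/256.

7.3398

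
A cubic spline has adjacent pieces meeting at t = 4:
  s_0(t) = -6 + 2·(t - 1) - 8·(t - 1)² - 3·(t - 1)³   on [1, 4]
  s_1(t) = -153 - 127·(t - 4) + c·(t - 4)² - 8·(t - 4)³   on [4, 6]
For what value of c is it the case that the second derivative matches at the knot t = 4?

s_0''(t) = -16 - 18·(t - 1), so s_0''(4) = -70. On the right, s_1''(4) = 2c, so c = -35.

-35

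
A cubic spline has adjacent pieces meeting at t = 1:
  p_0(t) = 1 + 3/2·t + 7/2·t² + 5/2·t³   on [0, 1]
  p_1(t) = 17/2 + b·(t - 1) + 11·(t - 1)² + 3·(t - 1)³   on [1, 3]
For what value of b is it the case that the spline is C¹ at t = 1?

p_0'(t) = 3/2 + 7·t + 15/2·t², so p_0'(1) = 16. On the right, p_1'(1) = b, so b = 16.

16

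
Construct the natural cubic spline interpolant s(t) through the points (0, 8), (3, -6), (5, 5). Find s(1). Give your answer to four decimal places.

0.6222

Let M_i = s''(x_i). Step sizes h_i = 3, 2; slopes of the chords Δ_i = (y_(i+1) - y_i)/h_i = -14/3, 11/2.
  3·M_0 + 10·M_1 + 2·M_2 = 6(Δ_1 - Δ_0) = 61
Natural end conditions: M_0 = M_2 = 0.
Solving the tridiagonal system: M_0 = 0, M_1 = 61/10, M_2 = 0.
On [0, 3], s(t) = 8 - 463/60·t + 0·t² + 61/180·t³.
With t = 1: s(1) = 28/45.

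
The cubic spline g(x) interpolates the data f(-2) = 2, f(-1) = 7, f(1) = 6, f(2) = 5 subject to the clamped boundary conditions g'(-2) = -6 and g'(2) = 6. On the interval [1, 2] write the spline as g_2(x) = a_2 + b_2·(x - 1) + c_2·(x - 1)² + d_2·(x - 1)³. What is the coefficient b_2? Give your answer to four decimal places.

-4.5000

Let σ_i = g''(x_i). Step sizes h_i = 1, 2, 1; slopes of the chords Δ_i = (y_(i+1) - y_i)/h_i = 5, -1/2, -1.
  1·σ_0 + 6·σ_1 + 2·σ_2 = 6(Δ_1 - Δ_0) = -33
  2·σ_1 + 6·σ_2 + 1·σ_3 = 6(Δ_2 - Δ_1) = -3
Clamped end conditions give two more equations: 2h_0·σ_0 + h_0·σ_1 = 6(Δ_0 - g'(-2)) = 66 and h_2·σ_2 + 2h_2·σ_3 = 6(g'(2) - Δ_2) = 42.
Solving: σ_0 = 39, σ_1 = -12, σ_2 = 0, σ_3 = 21.
On [1, 2], with g_2(x) = a_2 + b_2·(x - 1) + c_2·(x - 1)² + d_2·(x - 1)³: c_2 = σ_2/2 = 0, d_2 = (σ_3 - σ_2)/(6h_2) = 7/2, b_2 = Δ_2 - h_2(2σ_2 + σ_3)/6 = -9/2.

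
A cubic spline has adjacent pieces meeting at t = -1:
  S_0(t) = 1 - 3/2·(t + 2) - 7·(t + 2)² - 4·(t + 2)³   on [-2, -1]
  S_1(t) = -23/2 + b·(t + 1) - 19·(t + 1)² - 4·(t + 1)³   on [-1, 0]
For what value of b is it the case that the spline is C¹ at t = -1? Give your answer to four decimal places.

-27.5000

S_0'(t) = -3/2 - 14·(t + 2) - 12·(t + 2)², so S_0'(-1) = -55/2. On the right, S_1'(-1) = b, so b = -55/2.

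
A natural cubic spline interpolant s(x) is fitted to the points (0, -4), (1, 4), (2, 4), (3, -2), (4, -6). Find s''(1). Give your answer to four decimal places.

With m_i denoting the second derivative at x_i, h_i = 1, 1, 1, 1, and Δ_i = (y_(i+1) − y_i)/h_i = 8, 0, -6, -4:
  1·m_0 + 4·m_1 + 1·m_2 = 6(Δ_1 - Δ_0) = -48
  1·m_1 + 4·m_2 + 1·m_3 = 6(Δ_2 - Δ_1) = -36
  1·m_2 + 4·m_3 + 1·m_4 = 6(Δ_3 - Δ_2) = 12
Natural end conditions: m_0 = m_4 = 0.
Solving the tridiagonal system: m_0 = 0, m_1 = -141/14, m_2 = -54/7, m_3 = 69/14, m_4 = 0.

-10.0714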